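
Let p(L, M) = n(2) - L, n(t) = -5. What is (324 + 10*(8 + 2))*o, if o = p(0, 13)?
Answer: -2120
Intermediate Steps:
p(L, M) = -5 - L
o = -5 (o = -5 - 1*0 = -5 + 0 = -5)
(324 + 10*(8 + 2))*o = (324 + 10*(8 + 2))*(-5) = (324 + 10*10)*(-5) = (324 + 100)*(-5) = 424*(-5) = -2120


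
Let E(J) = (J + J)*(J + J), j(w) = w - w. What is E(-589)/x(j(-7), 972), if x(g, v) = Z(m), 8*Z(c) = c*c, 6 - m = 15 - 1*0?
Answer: 11101472/81 ≈ 1.3706e+5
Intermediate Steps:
m = -9 (m = 6 - (15 - 1*0) = 6 - (15 + 0) = 6 - 1*15 = 6 - 15 = -9)
j(w) = 0
Z(c) = c²/8 (Z(c) = (c*c)/8 = c²/8)
E(J) = 4*J² (E(J) = (2*J)*(2*J) = 4*J²)
x(g, v) = 81/8 (x(g, v) = (⅛)*(-9)² = (⅛)*81 = 81/8)
E(-589)/x(j(-7), 972) = (4*(-589)²)/(81/8) = (4*346921)*(8/81) = 1387684*(8/81) = 11101472/81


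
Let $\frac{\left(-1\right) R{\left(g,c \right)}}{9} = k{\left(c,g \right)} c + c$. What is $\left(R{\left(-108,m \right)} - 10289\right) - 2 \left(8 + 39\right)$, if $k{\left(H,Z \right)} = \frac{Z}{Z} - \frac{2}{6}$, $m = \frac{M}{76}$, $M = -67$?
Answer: $- \frac{788103}{76} \approx -10370.0$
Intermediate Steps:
$m = - \frac{67}{76} \approx -0.88158$
$k{\left(H,Z \right)} = \frac{2}{3}$ ($k{\left(H,Z \right)} = 1 - \frac{1}{3} = \frac{2}{3}$)
$R{\left(g,c \right)} = - 15 c$ ($R{\left(g,c \right)} = - 9 \left(\frac{2 c}{3} + c\right) = - 9 \frac{5 c}{3} = - 15 c$)
$\left(R{\left(-108,m \right)} - 10289\right) - 2 \left(8 + 39\right) = \left(\left(-15\right) \left(- \frac{67}{76}\right) - 10289\right) - 2 \left(8 + 39\right) = \left(\frac{1005}{76} - 10289\right) - 94 = - \frac{780959}{76} - 94 = - \frac{788103}{76}$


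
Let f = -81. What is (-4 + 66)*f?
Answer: -5022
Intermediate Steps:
(-4 + 66)*f = (-4 + 66)*(-81) = 62*(-81) = -5022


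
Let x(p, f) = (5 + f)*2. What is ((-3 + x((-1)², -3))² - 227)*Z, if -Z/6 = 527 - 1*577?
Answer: -67800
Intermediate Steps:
x(p, f) = 10 + 2*f
Z = 300 (Z = -6*(527 - 1*577) = -6*(527 - 577) = -6*(-50) = 300)
((-3 + x((-1)², -3))² - 227)*Z = ((-3 + (10 + 2*(-3)))² - 227)*300 = ((-3 + (10 - 6))² - 227)*300 = ((-3 + 4)² - 227)*300 = (1² - 227)*300 = (1 - 227)*300 = -226*300 = -67800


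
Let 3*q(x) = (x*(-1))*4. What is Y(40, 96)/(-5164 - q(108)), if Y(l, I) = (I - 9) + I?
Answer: -183/5020 ≈ -0.036454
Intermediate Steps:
Y(l, I) = -9 + 2*I (Y(l, I) = (-9 + I) + I = -9 + 2*I)
q(x) = -4*x/3 (q(x) = ((x*(-1))*4)/3 = (-x*4)/3 = (-4*x)/3 = -4*x/3)
Y(40, 96)/(-5164 - q(108)) = (-9 + 2*96)/(-5164 - (-4)*108/3) = (-9 + 192)/(-5164 - 1*(-144)) = 183/(-5164 + 144) = 183/(-5020) = 183*(-1/5020) = -183/5020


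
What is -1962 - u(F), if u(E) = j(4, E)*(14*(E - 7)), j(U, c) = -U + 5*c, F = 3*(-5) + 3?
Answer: -18986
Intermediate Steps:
F = -12 (F = -15 + 3 = -12)
u(E) = (-98 + 14*E)*(-4 + 5*E) (u(E) = (-1*4 + 5*E)*(14*(E - 7)) = (-4 + 5*E)*(14*(-7 + E)) = (-4 + 5*E)*(-98 + 14*E) = (-98 + 14*E)*(-4 + 5*E))
-1962 - u(F) = -1962 - 14*(-7 - 12)*(-4 + 5*(-12)) = -1962 - 14*(-19)*(-4 - 60) = -1962 - 14*(-19)*(-64) = -1962 - 1*17024 = -1962 - 17024 = -18986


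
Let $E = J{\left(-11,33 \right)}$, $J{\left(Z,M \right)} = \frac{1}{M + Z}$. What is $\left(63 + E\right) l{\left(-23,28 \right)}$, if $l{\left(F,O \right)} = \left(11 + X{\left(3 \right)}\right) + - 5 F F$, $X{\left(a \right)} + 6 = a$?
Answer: $- \frac{3657519}{22} \approx -1.6625 \cdot 10^{5}$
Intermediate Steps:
$X{\left(a \right)} = -6 + a$
$E = \frac{1}{22}$ ($E = \frac{1}{33 - 11} = \frac{1}{22} \approx 0.045455$)
$l{\left(F,O \right)} = 8 - 5 F^{2}$ ($l{\left(F,O \right)} = \left(11 + \left(-6 + 3\right)\right) + - 5 F F = \left(11 - 3\right) - 5 F^{2} = 8 - 5 F^{2}$)
$\left(63 + E\right) l{\left(-23,28 \right)} = \left(63 + \frac{1}{22}\right) \left(8 - 5 \left(-23\right)^{2}\right) = \frac{1387 \left(8 - 2645\right)}{22} = \frac{1387}{22} \left(-2637\right) = - \frac{3657519}{22}$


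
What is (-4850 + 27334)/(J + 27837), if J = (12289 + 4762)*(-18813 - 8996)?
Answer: -11242/237071711 ≈ -4.7420e-5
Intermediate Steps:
J = -474171259 (J = 17051*(-27809) = -474171259)
(-4850 + 27334)/(J + 27837) = (-4850 + 27334)/(-474171259 + 27837) = 22484/(-474143422) = 22484*(-1/474143422) = -11242/237071711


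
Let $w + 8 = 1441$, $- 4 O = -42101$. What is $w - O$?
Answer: $- \frac{36369}{4} \approx -9092.3$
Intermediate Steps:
$O = \frac{42101}{4}$ ($O = \left(- \frac{1}{4}\right) \left(-42101\right) = \frac{42101}{4} \approx 10525.0$)
$w = 1433$ ($w = -8 + 1441 = 1433$)
$w - O = 1433 - \frac{42101}{4} = - \frac{36369}{4}$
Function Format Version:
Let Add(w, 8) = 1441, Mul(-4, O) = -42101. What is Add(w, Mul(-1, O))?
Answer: Rational(-36369, 4) ≈ -9092.3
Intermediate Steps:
O = Rational(42101, 4) (O = Mul(Rational(-1, 4), -42101) = Rational(42101, 4) ≈ 10525.)
w = 1433 (w = Add(-8, 1441) = 1433)
Add(w, Mul(-1, O)) = Add(1433, Mul(-1, Rational(42101, 4))) = Add(1433, Rational(-42101, 4)) = Rational(-36369, 4)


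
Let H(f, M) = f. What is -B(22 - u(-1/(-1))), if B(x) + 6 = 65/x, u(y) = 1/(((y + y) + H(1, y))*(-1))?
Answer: 207/67 ≈ 3.0896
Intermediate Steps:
u(y) = 1/(-1 - 2*y) (u(y) = 1/(((y + y) + 1)*(-1)) = 1/((2*y + 1)*(-1)) = 1/((1 + 2*y)*(-1)) = 1/(-1 - 2*y))
B(x) = -6 + 65/x
-B(22 - u(-1/(-1))) = -(-6 + 65/(22 - (-1)/(1 + 2*(-1/(-1))))) = -(-6 + 65/(22 - (-1)/(1 + 2*(-1*(-1))))) = -(-6 + 65/(22 - (-1)/(1 + 2*1))) = -(-6 + 65/(22 - (-1)/(1 + 2))) = -(-6 + 65/(22 - (-1)/3)) = -(-6 + 65/(22 - 1*(-1/3))) = -(-6 + 65/(22 + 1/3)) = -(-6 + 65/(67/3)) = -(-6 + 65*(3/67)) = -(-6 + 195/67) = -1*(-207/67) = 207/67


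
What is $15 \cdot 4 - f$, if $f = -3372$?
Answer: $3432$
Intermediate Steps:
$15 \cdot 4 - f = 15 \cdot 4 - -3372 = 60 + 3372 = 3432$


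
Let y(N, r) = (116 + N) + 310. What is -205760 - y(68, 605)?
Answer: -206254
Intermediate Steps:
y(N, r) = 426 + N
-205760 - y(68, 605) = -205760 - (426 + 68) = -205760 - 1*494 = -205760 - 494 = -206254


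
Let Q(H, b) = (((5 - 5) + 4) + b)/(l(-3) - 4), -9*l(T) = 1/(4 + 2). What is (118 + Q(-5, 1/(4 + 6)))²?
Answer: 16109447929/1177225 ≈ 13684.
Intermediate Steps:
l(T) = -1/54 (l(T) = -1/(9*(4 + 2)) = -⅑/6 = -⅑*⅙ = -1/54)
Q(H, b) = -216/217 - 54*b/217 (Q(H, b) = (((5 - 5) + 4) + b)/(-1/54 - 4) = ((0 + 4) + b)/(-217/54) = (4 + b)*(-54/217) = -216/217 - 54*b/217)
(118 + Q(-5, 1/(4 + 6)))² = (118 + (-216/217 - 54/(217*(4 + 6))))² = (118 + (-216/217 - 54/217/10))² = (118 + (-216/217 - 54/217*⅒))² = (118 + (-216/217 - 27/1085))² = (118 - 1107/1085)² = (126923/1085)² = 16109447929/1177225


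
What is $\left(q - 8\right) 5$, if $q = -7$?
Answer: $-75$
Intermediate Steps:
$\left(q - 8\right) 5 = \left(-7 - 8\right) 5 = \left(-15\right) 5 = -75$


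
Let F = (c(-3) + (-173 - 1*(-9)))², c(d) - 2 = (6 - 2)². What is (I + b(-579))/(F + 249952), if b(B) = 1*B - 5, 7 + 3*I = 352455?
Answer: 87674/203451 ≈ 0.43093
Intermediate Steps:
I = 352448/3 (I = -7/3 + (⅓)*352455 = -7/3 + 117485 = 352448/3 ≈ 1.1748e+5)
c(d) = 18 (c(d) = 2 + (6 - 2)² = 2 + 4² = 2 + 16 = 18)
b(B) = -5 + B (b(B) = B - 5 = -5 + B)
F = 21316 (F = (18 + (-173 - 1*(-9)))² = (18 + (-173 + 9))² = (18 - 164)² = (-146)² = 21316)
(I + b(-579))/(F + 249952) = (352448/3 + (-5 - 579))/(21316 + 249952) = (352448/3 - 584)/271268 = (350696/3)*(1/271268) = 87674/203451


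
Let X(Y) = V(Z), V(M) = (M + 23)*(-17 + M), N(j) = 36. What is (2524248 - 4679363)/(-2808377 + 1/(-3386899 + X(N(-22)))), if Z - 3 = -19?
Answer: 7299654669950/9512337988011 ≈ 0.76739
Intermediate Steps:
Z = -16 (Z = 3 - 19 = -16)
V(M) = (-17 + M)*(23 + M) (V(M) = (23 + M)*(-17 + M) = (-17 + M)*(23 + M))
X(Y) = -231 (X(Y) = -391 + (-16)² + 6*(-16) = -391 + 256 - 96 = -231)
(2524248 - 4679363)/(-2808377 + 1/(-3386899 + X(N(-22)))) = (2524248 - 4679363)/(-2808377 + 1/(-3386899 - 231)) = -2155115/(-2808377 + 1/(-3387130)) = -2155115/(-2808377 - 1/3387130) = -2155115/(-9512337988011/3387130) = -2155115*(-3387130/9512337988011) = 7299654669950/9512337988011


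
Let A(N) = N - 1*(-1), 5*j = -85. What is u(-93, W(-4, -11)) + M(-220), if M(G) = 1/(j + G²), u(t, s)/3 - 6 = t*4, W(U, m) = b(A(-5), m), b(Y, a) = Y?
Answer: -53124533/48383 ≈ -1098.0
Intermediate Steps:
j = -17 (j = (⅕)*(-85) = -17)
A(N) = 1 + N (A(N) = N + 1 = 1 + N)
W(U, m) = -4 (W(U, m) = 1 - 5 = -4)
u(t, s) = 18 + 12*t (u(t, s) = 18 + 3*(t*4) = 18 + 3*(4*t) = 18 + 12*t)
M(G) = 1/(-17 + G²)
u(-93, W(-4, -11)) + M(-220) = (18 + 12*(-93)) + 1/(-17 + (-220)²) = (18 - 1116) + 1/(-17 + 48400) = -1098 + 1/48383 = -53124533/48383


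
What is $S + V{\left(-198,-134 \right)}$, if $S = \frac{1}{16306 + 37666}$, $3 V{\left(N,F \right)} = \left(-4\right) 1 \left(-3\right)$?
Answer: $\frac{215889}{53972} \approx 4.0$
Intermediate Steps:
$V{\left(N,F \right)} = 4$ ($V{\left(N,F \right)} = \frac{\left(-4\right) 1 \left(-3\right)}{3} = \frac{\left(-4\right) \left(-3\right)}{3} = \frac{1}{3} \cdot 12 = 4$)
$S = \frac{1}{53972} \approx 1.8528 \cdot 10^{-5}$
$S + V{\left(-198,-134 \right)} = \frac{1}{53972} + 4 = \frac{215889}{53972}$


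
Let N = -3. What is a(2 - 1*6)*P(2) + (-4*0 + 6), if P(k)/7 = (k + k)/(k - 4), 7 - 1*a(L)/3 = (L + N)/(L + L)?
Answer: -1005/4 ≈ -251.25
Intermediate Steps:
a(L) = 21 - 3*(-3 + L)/(2*L) (a(L) = 21 - 3*(L - 3)/(L + L) = 21 - 3*(-3 + L)/(2*L))
P(k) = 14*k/(-4 + k) (P(k) = 7*((k + k)/(k - 4)) = 7*((2*k)/(-4 + k)) = 7*(2*k/(-4 + k)) = 14*k/(-4 + k))
a(2 - 1*6)*P(2) + (-4*0 + 6) = (3*(3 + 13*(2 - 1*6))/(2*(2 - 1*6)))*(14*2/(-4 + 2)) + (-4*0 + 6) = (3*(3 + 13*(2 - 6))/(2*(2 - 6)))*(14*2/(-2)) + (0 + 6) = ((3/2)*(3 + 13*(-4))/(-4))*(14*2*(-1/2)) + 6 = ((3/2)*(-1/4)*(3 - 52))*(-14) + 6 = ((3/2)*(-1/4)*(-49))*(-14) + 6 = (147/8)*(-14) + 6 = -1029/4 + 6 = -1005/4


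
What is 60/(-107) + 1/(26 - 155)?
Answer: -7847/13803 ≈ -0.56850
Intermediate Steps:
60/(-107) + 1/(26 - 155) = 60*(-1/107) + 1/(-129) = -60/107 - 1/129 = -7847/13803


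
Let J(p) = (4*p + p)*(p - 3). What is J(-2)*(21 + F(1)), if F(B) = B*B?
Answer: 1100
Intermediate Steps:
F(B) = B**2
J(p) = 5*p*(-3 + p) (J(p) = (5*p)*(-3 + p) = 5*p*(-3 + p))
J(-2)*(21 + F(1)) = (5*(-2)*(-3 - 2))*(21 + 1**2) = (5*(-2)*(-5))*(21 + 1) = 50*22 = 1100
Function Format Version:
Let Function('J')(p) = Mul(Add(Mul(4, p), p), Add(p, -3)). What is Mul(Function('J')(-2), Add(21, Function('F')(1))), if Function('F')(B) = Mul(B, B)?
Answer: 1100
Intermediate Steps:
Function('F')(B) = Pow(B, 2)
Function('J')(p) = Mul(5, p, Add(-3, p)) (Function('J')(p) = Mul(Mul(5, p), Add(-3, p)) = Mul(5, p, Add(-3, p)))
Mul(Function('J')(-2), Add(21, Function('F')(1))) = Mul(Mul(5, -2, Add(-3, -2)), Add(21, Pow(1, 2))) = Mul(Mul(5, -2, -5), Add(21, 1)) = Mul(50, 22) = 1100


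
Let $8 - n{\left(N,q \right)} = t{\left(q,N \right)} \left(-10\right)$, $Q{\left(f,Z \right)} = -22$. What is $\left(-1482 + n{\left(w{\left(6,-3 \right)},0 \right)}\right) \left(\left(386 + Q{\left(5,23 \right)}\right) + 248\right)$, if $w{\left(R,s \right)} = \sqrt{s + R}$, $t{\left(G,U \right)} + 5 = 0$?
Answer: $-932688$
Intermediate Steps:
$t{\left(G,U \right)} = -5$ ($t{\left(G,U \right)} = -5 + 0 = -5$)
$w{\left(R,s \right)} = \sqrt{R + s}$
$n{\left(N,q \right)} = -42$ ($n{\left(N,q \right)} = 8 - \left(-5\right) \left(-10\right) = 8 - 50 = -42$)
$\left(-1482 + n{\left(w{\left(6,-3 \right)},0 \right)}\right) \left(\left(386 + Q{\left(5,23 \right)}\right) + 248\right) = \left(-1482 - 42\right) \left(\left(386 - 22\right) + 248\right) = - 1524 \left(364 + 248\right) = \left(-1524\right) 612 = -932688$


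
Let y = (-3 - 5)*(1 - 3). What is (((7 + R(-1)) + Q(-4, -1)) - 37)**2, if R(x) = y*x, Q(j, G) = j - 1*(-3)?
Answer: 2209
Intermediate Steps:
y = 16 (y = -8*(-2) = 16)
Q(j, G) = 3 + j (Q(j, G) = j + 3 = 3 + j)
R(x) = 16*x
(((7 + R(-1)) + Q(-4, -1)) - 37)**2 = (((7 + 16*(-1)) + (3 - 4)) - 37)**2 = (((7 - 16) - 1) - 37)**2 = ((-9 - 1) - 37)**2 = (-10 - 37)**2 = (-47)**2 = 2209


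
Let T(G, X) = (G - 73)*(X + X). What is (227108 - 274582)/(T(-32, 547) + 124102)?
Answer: -23737/4616 ≈ -5.1423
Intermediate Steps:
T(G, X) = 2*X*(-73 + G) (T(G, X) = (-73 + G)*(2*X) = 2*X*(-73 + G))
(227108 - 274582)/(T(-32, 547) + 124102) = (227108 - 274582)/(2*547*(-73 - 32) + 124102) = -47474/(2*547*(-105) + 124102) = -47474/(-114870 + 124102) = -47474/9232 = -47474*1/9232 = -23737/4616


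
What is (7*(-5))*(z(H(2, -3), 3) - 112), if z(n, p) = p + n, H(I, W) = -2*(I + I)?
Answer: 4095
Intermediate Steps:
H(I, W) = -4*I
z(n, p) = n + p
(7*(-5))*(z(H(2, -3), 3) - 112) = (7*(-5))*((-4*2 + 3) - 112) = -35*((-8 + 3) - 112) = -35*(-5 - 112) = -35*(-117) = 4095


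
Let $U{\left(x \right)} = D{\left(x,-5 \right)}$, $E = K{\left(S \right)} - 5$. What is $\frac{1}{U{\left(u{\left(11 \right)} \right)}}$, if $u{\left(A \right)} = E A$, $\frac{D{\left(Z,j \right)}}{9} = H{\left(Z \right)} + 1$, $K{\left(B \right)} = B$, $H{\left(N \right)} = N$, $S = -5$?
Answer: $- \frac{1}{981} \approx -0.0010194$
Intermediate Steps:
$E = -10$ ($E = -5 - 5 = -10$)
$D{\left(Z,j \right)} = 9 + 9 Z$ ($D{\left(Z,j \right)} = 9 \left(Z + 1\right) = 9 \left(1 + Z\right) = 9 + 9 Z$)
$u{\left(A \right)} = - 10 A$
$U{\left(x \right)} = 9 + 9 x$
$\frac{1}{U{\left(u{\left(11 \right)} \right)}} = \frac{1}{9 + 9 \left(\left(-10\right) 11\right)} = \frac{1}{9 + 9 \left(-110\right)} = \frac{1}{9 - 990} = \frac{1}{-981} = - \frac{1}{981}$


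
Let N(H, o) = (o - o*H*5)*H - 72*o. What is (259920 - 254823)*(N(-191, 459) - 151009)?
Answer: -428125680237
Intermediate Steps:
N(H, o) = -72*o + H*(o - 5*H*o) (N(H, o) = (o - H*o*5)*H - 72*o = (o - 5*H*o)*H - 72*o = H*(o - 5*H*o) - 72*o = -72*o + H*(o - 5*H*o))
(259920 - 254823)*(N(-191, 459) - 151009) = (259920 - 254823)*(459*(-72 - 191 - 5*(-191)²) - 151009) = 5097*(459*(-72 - 191 - 5*36481) - 151009) = 5097*(459*(-72 - 191 - 182405) - 151009) = 5097*(459*(-182668) - 151009) = 5097*(-83844612 - 151009) = 5097*(-83995621) = -428125680237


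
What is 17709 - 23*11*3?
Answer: 16950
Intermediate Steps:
17709 - 23*11*3 = 17709 - 253*3 = 17709 - 1*759 = 17709 - 759 = 16950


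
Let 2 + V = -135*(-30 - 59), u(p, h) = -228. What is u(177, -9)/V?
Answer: -228/12013 ≈ -0.018979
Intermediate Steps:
V = 12013 (V = -2 - 135*(-30 - 59) = -2 - 135*(-89) = -2 + 12015 = 12013)
u(177, -9)/V = -228/12013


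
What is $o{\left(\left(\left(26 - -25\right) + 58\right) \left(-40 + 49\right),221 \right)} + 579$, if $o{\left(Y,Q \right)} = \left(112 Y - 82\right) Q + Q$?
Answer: $24264390$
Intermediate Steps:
$o{\left(Y,Q \right)} = Q + Q \left(-82 + 112 Y\right)$ ($o{\left(Y,Q \right)} = \left(-82 + 112 Y\right) Q + Q = Q \left(-82 + 112 Y\right) + Q = Q + Q \left(-82 + 112 Y\right)$)
$o{\left(\left(\left(26 - -25\right) + 58\right) \left(-40 + 49\right),221 \right)} + 579 = 221 \left(-81 + 112 \left(\left(26 - -25\right) + 58\right) \left(-40 + 49\right)\right) + 579 = 221 \left(-81 + 112 \left(\left(26 + 25\right) + 58\right) 9\right) + 579 = 221 \left(-81 + 112 \left(51 + 58\right) 9\right) + 579 = 221 \left(-81 + 112 \cdot 109 \cdot 9\right) + 579 = 221 \left(-81 + 112 \cdot 981\right) + 579 = 221 \left(-81 + 109872\right) + 579 = 221 \cdot 109791 + 579 = 24263811 + 579 = 24264390$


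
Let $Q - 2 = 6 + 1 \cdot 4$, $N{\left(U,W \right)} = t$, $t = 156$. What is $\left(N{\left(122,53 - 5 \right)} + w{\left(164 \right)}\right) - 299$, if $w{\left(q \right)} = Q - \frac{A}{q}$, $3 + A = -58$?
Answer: $- \frac{21423}{164} \approx -130.63$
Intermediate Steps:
$A = -61$ ($A = -3 - 58 = -61$)
$N{\left(U,W \right)} = 156$
$Q = 12$ ($Q = 2 + \left(6 + 1 \cdot 4\right) = 2 + \left(6 + 4\right) = 2 + 10 = 12$)
$w{\left(q \right)} = 12 + \frac{61}{q}$ ($w{\left(q \right)} = 12 - - \frac{61}{q} = 12 + \frac{61}{q}$)
$\left(N{\left(122,53 - 5 \right)} + w{\left(164 \right)}\right) - 299 = \left(156 + \left(12 + \frac{61}{164}\right)\right) - 299 = \left(156 + \frac{2029}{164}\right) - 299 = \frac{27613}{164} - 299 = - \frac{21423}{164}$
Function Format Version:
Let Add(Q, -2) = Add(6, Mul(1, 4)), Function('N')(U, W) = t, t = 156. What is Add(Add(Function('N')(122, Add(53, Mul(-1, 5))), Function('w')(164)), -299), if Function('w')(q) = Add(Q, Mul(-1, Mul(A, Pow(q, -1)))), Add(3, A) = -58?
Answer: Rational(-21423, 164) ≈ -130.63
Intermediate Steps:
A = -61 (A = Add(-3, -58) = -61)
Function('N')(U, W) = 156
Q = 12 (Q = Add(2, Add(6, Mul(1, 4))) = Add(2, Add(6, 4)) = Add(2, 10) = 12)
Function('w')(q) = Add(12, Mul(61, Pow(q, -1))) (Function('w')(q) = Add(12, Mul(-1, Mul(-61, Pow(q, -1)))) = Add(12, Mul(61, Pow(q, -1))))
Add(Add(Function('N')(122, Add(53, Mul(-1, 5))), Function('w')(164)), -299) = Add(Add(156, Add(12, Mul(61, Pow(164, -1)))), -299) = Add(Add(156, Add(12, Mul(61, Rational(1, 164)))), -299) = Add(Add(156, Add(12, Rational(61, 164))), -299) = Add(Add(156, Rational(2029, 164)), -299) = Add(Rational(27613, 164), -299) = Rational(-21423, 164)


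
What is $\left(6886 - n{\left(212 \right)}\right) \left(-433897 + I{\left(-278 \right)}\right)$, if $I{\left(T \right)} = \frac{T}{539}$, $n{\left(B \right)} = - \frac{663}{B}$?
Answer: $- \frac{341567077086695}{114268} \approx -2.9892 \cdot 10^{9}$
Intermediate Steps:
$I{\left(T \right)} = \frac{T}{539}$ ($I{\left(T \right)} = T \frac{1}{539} = \frac{T}{539}$)
$\left(6886 - n{\left(212 \right)}\right) \left(-433897 + I{\left(-278 \right)}\right) = \left(6886 - - \frac{663}{212}\right) \left(-433897 + \frac{1}{539} \left(-278\right)\right) = \left(6886 - \left(-663\right) \frac{1}{212}\right) \left(-433897 - \frac{278}{539}\right) = \left(6886 - - \frac{663}{212}\right) \left(- \frac{233870761}{539}\right) = \left(6886 + \frac{663}{212}\right) \left(- \frac{233870761}{539}\right) = \frac{1460495}{212} \left(- \frac{233870761}{539}\right) = - \frac{341567077086695}{114268}$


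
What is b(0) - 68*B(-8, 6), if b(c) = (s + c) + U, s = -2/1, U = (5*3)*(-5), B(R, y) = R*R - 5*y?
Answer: -2389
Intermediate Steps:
B(R, y) = R**2 - 5*y
U = -75 (U = 15*(-5) = -75)
s = -2 (s = -2*1 = -2)
b(c) = -77 + c (b(c) = (-2 + c) - 75 = -77 + c)
b(0) - 68*B(-8, 6) = (-77 + 0) - 68*((-8)**2 - 5*6) = -77 - 68*(64 - 30) = -77 - 68*34 = -77 - 2312 = -2389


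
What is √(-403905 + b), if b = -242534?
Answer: I*√646439 ≈ 804.01*I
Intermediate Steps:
√(-403905 + b) = √(-403905 - 242534) = √(-646439) = I*√646439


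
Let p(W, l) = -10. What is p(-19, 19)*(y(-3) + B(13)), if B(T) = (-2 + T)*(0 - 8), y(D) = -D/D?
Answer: 890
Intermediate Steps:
y(D) = -1 (y(D) = -1*1 = -1)
B(T) = 16 - 8*T (B(T) = (-2 + T)*(-8) = 16 - 8*T)
p(-19, 19)*(y(-3) + B(13)) = -10*(-1 + (16 - 8*13)) = -10*(-1 + (16 - 104)) = -10*(-1 - 88) = -10*(-89) = 890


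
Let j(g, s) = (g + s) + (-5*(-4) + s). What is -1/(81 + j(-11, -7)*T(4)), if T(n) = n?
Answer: -1/61 ≈ -0.016393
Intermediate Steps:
j(g, s) = 20 + g + 2*s (j(g, s) = (g + s) + (20 + s) = 20 + g + 2*s)
-1/(81 + j(-11, -7)*T(4)) = -1/(81 + (20 - 11 + 2*(-7))*4) = -1/(81 + (20 - 11 - 14)*4) = -1/(81 - 5*4) = -1/(81 - 20) = -1/61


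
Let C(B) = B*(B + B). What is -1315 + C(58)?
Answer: 5413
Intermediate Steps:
C(B) = 2*B**2 (C(B) = B*(2*B) = 2*B**2)
-1315 + C(58) = -1315 + 2*58**2 = -1315 + 2*3364 = -1315 + 6728 = 5413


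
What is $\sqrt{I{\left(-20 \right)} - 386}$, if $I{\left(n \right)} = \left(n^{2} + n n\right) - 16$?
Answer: $\sqrt{398} \approx 19.95$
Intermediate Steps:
$I{\left(n \right)} = -16 + 2 n^{2}$ ($I{\left(n \right)} = \left(n^{2} + n^{2}\right) - 16 = 2 n^{2} - 16 = -16 + 2 n^{2}$)
$\sqrt{I{\left(-20 \right)} - 386} = \sqrt{\left(-16 + 2 \left(-20\right)^{2}\right) - 386} = \sqrt{\left(-16 + 2 \cdot 400\right) - 386} = \sqrt{\left(-16 + 800\right) - 386} = \sqrt{784 - 386} = \sqrt{398}$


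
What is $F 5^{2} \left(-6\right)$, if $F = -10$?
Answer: $1500$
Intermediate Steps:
$F 5^{2} \left(-6\right) = - 10 \cdot 5^{2} \left(-6\right) = \left(-10\right) 25 \left(-6\right) = \left(-250\right) \left(-6\right) = 1500$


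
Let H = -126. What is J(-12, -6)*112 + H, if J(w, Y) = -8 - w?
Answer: 322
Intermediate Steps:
J(-12, -6)*112 + H = (-8 - 1*(-12))*112 - 126 = (-8 + 12)*112 - 126 = 4*112 - 126 = 448 - 126 = 322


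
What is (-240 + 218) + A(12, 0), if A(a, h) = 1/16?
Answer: -351/16 ≈ -21.938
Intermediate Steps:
A(a, h) = 1/16
(-240 + 218) + A(12, 0) = (-240 + 218) + 1/16 = -22 + 1/16 = -351/16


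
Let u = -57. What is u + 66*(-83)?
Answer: -5535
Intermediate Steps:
u + 66*(-83) = -57 + 66*(-83) = -57 - 5478 = -5535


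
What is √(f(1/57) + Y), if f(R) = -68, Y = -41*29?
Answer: I*√1257 ≈ 35.454*I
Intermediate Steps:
Y = -1189
√(f(1/57) + Y) = √(-68 - 1189) = √(-1257) = I*√1257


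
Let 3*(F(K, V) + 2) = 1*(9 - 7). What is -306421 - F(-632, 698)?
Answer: -919259/3 ≈ -3.0642e+5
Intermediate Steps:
F(K, V) = -4/3 (F(K, V) = -2 + (1*(9 - 7))/3 = -2 + (1*2)/3 = -2 + (⅓)*2 = -2 + ⅔ = -4/3)
-306421 - F(-632, 698) = -306421 - 1*(-4/3) = -306421 + 4/3 = -919259/3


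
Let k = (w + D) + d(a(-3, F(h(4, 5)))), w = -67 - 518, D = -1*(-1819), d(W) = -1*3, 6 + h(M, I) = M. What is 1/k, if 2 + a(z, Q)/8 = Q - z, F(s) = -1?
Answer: 1/1231 ≈ 0.00081235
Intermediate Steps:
h(M, I) = -6 + M
a(z, Q) = -16 - 8*z + 8*Q (a(z, Q) = -16 + 8*(Q - z) = -16 + (-8*z + 8*Q) = -16 - 8*z + 8*Q)
d(W) = -3
D = 1819
w = -585
k = 1231 (k = (-585 + 1819) - 3 = 1234 - 3 = 1231)
1/k = 1/1231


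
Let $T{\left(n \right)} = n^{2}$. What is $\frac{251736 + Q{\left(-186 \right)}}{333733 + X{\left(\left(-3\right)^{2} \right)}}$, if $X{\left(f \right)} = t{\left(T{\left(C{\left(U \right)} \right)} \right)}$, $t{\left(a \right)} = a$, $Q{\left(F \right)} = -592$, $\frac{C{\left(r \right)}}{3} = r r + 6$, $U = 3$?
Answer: $\frac{125572}{167879} \approx 0.74799$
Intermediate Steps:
$C{\left(r \right)} = 18 + 3 r^{2}$ ($C{\left(r \right)} = 3 \left(r r + 6\right) = 3 \left(r^{2} + 6\right) = 3 \left(6 + r^{2}\right) = 18 + 3 r^{2}$)
$X{\left(f \right)} = 2025$ ($X{\left(f \right)} = \left(18 + 3 \cdot 3^{2}\right)^{2} = \left(18 + 3 \cdot 9\right)^{2} = \left(18 + 27\right)^{2} = 45^{2} = 2025$)
$\frac{251736 + Q{\left(-186 \right)}}{333733 + X{\left(\left(-3\right)^{2} \right)}} = \frac{251736 - 592}{333733 + 2025} = \frac{251144}{335758} = 251144 \cdot \frac{1}{335758} = \frac{125572}{167879}$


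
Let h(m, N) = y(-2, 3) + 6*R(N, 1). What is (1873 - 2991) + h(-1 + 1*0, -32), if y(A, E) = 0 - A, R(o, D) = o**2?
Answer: 5028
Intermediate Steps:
y(A, E) = -A
h(m, N) = 2 + 6*N**2 (h(m, N) = -1*(-2) + 6*N**2 = 2 + 6*N**2)
(1873 - 2991) + h(-1 + 1*0, -32) = (1873 - 2991) + (2 + 6*(-32)**2) = -1118 + (2 + 6*1024) = -1118 + (2 + 6144) = -1118 + 6146 = 5028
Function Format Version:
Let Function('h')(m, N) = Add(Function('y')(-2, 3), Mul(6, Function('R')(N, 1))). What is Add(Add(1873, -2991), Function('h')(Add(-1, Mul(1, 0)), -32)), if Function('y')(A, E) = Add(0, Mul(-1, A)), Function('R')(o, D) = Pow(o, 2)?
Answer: 5028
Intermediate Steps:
Function('y')(A, E) = Mul(-1, A)
Function('h')(m, N) = Add(2, Mul(6, Pow(N, 2))) (Function('h')(m, N) = Add(Mul(-1, -2), Mul(6, Pow(N, 2))) = Add(2, Mul(6, Pow(N, 2))))
Add(Add(1873, -2991), Function('h')(Add(-1, Mul(1, 0)), -32)) = Add(Add(1873, -2991), Add(2, Mul(6, Pow(-32, 2)))) = Add(-1118, Add(2, Mul(6, 1024))) = Add(-1118, Add(2, 6144)) = Add(-1118, 6146) = 5028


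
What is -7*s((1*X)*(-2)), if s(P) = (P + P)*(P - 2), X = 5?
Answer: -1680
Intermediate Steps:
s(P) = 2*P*(-2 + P) (s(P) = (2*P)*(-2 + P) = 2*P*(-2 + P))
-7*s((1*X)*(-2)) = -14*(1*5)*(-2)*(-2 + (1*5)*(-2)) = -14*5*(-2)*(-2 + 5*(-2)) = -14*(-10)*(-2 - 10) = -14*(-10)*(-12) = -7*240 = -1680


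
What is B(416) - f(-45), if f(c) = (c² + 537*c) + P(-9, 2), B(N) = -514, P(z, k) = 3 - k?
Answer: 21625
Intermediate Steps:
f(c) = 1 + c² + 537*c (f(c) = (c² + 537*c) + (3 - 1*2) = (c² + 537*c) + (3 - 2) = (c² + 537*c) + 1 = 1 + c² + 537*c)
B(416) - f(-45) = -514 - (1 + (-45)² + 537*(-45)) = -514 - (1 + 2025 - 24165) = -514 - 1*(-22139) = -514 + 22139 = 21625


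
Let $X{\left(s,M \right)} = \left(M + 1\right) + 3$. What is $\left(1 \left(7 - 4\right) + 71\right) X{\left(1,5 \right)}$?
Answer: $666$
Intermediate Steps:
$X{\left(s,M \right)} = 4 + M$ ($X{\left(s,M \right)} = \left(1 + M\right) + 3 = 4 + M$)
$\left(1 \left(7 - 4\right) + 71\right) X{\left(1,5 \right)} = \left(1 \left(7 - 4\right) + 71\right) \left(4 + 5\right) = \left(1 \cdot 3 + 71\right) 9 = \left(3 + 71\right) 9 = 74 \cdot 9 = 666$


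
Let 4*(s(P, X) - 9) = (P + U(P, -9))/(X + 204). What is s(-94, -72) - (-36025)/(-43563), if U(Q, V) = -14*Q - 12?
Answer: 3646991/348504 ≈ 10.465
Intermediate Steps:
U(Q, V) = -12 - 14*Q
s(P, X) = 9 + (-12 - 13*P)/(4*(204 + X)) (s(P, X) = 9 + ((P + (-12 - 14*P))/(X + 204))/4 = 9 + ((-12 - 13*P)/(204 + X))/4 = 9 + (-12 - 13*P)/(4*(204 + X)))
s(-94, -72) - (-36025)/(-43563) = (7332 - 13*(-94) + 36*(-72))/(4*(204 - 72)) - (-36025)/(-43563) = (¼)*(7332 + 1222 - 2592)/132 - (-36025)*(-1)/43563 = (¼)*(1/132)*5962 - 1*36025/43563 = 271/24 - 36025/43563 = 3646991/348504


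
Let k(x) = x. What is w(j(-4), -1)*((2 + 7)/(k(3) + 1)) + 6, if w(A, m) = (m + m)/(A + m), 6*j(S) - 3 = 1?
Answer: 39/2 ≈ 19.500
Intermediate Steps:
j(S) = ⅔ (j(S) = ½ + (⅙)*1 = ½ + ⅙ = ⅔)
w(A, m) = 2*m/(A + m) (w(A, m) = (2*m)/(A + m) = 2*m/(A + m))
w(j(-4), -1)*((2 + 7)/(k(3) + 1)) + 6 = (2*(-1)/(⅔ - 1))*((2 + 7)/(3 + 1)) + 6 = (2*(-1)/(-⅓))*(9/4) + 6 = (2*(-1)*(-3))*(9*(¼)) + 6 = 6*(9/4) + 6 = 27/2 + 6 = 39/2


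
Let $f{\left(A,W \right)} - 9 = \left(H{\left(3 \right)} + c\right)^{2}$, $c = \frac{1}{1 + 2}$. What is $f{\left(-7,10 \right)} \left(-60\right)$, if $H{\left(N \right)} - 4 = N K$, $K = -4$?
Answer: $- \frac{12200}{3} \approx -4066.7$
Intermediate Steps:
$c = \frac{1}{3} \approx 0.33333$
$H{\left(N \right)} = 4 - 4 N$ ($H{\left(N \right)} = 4 + N \left(-4\right) = 4 - 4 N$)
$f{\left(A,W \right)} = \frac{610}{9}$ ($f{\left(A,W \right)} = 9 + \left(\left(4 - 12\right) + \frac{1}{3}\right)^{2} = 9 + \left(-8 + \frac{1}{3}\right)^{2} = 9 + \left(- \frac{23}{3}\right)^{2} = 9 + \frac{529}{9} = \frac{610}{9}$)
$f{\left(-7,10 \right)} \left(-60\right) = \frac{610}{9} \left(-60\right) = - \frac{12200}{3}$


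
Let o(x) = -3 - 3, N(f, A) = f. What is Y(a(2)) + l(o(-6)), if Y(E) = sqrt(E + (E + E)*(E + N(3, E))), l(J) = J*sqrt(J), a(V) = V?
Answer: sqrt(22) - 6*I*sqrt(6) ≈ 4.6904 - 14.697*I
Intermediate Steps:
o(x) = -6
l(J) = J**(3/2)
Y(E) = sqrt(E + 2*E*(3 + E)) (Y(E) = sqrt(E + (E + E)*(E + 3)) = sqrt(E + (2*E)*(3 + E)) = sqrt(E + 2*E*(3 + E)))
Y(a(2)) + l(o(-6)) = sqrt(2*(7 + 2*2)) + (-6)**(3/2) = sqrt(2*(7 + 4)) - 6*I*sqrt(6) = sqrt(2*11) - 6*I*sqrt(6) = sqrt(22) - 6*I*sqrt(6)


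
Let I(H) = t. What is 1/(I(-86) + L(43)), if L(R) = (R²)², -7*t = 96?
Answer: 7/23931511 ≈ 2.9250e-7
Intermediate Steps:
t = -96/7 (t = -⅐*96 = -96/7 ≈ -13.714)
I(H) = -96/7
L(R) = R⁴
1/(I(-86) + L(43)) = 1/(-96/7 + 43⁴) = 1/(-96/7 + 3418801) = 1/(23931511/7) = 7/23931511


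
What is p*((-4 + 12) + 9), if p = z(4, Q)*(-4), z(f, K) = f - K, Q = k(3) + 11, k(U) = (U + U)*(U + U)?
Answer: 2924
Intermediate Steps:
k(U) = 4*U**2 (k(U) = (2*U)*(2*U) = 4*U**2)
Q = 47 (Q = 4*3**2 + 11 = 4*9 + 11 = 36 + 11 = 47)
p = 172 (p = (4 - 1*47)*(-4) = (4 - 47)*(-4) = -43*(-4) = 172)
p*((-4 + 12) + 9) = 172*((-4 + 12) + 9) = 172*(8 + 9) = 172*17 = 2924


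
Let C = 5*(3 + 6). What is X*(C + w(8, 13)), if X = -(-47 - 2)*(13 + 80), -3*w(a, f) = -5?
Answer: 212660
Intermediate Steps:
w(a, f) = 5/3 (w(a, f) = -1/3*(-5) = 5/3)
C = 45 (C = 5*9 = 45)
X = 4557 (X = -(-49)*93 = -1*(-4557) = 4557)
X*(C + w(8, 13)) = 4557*(45 + 5/3) = 4557*(140/3) = 212660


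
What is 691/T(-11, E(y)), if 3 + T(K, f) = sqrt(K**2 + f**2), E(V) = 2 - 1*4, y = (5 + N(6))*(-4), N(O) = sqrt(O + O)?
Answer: 2073/116 + 3455*sqrt(5)/116 ≈ 84.471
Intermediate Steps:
N(O) = sqrt(2)*sqrt(O) (N(O) = sqrt(2*O) = sqrt(2)*sqrt(O))
y = -20 - 8*sqrt(3) (y = (5 + sqrt(2)*sqrt(6))*(-4) = (5 + 2*sqrt(3))*(-4) = -20 - 8*sqrt(3) ≈ -33.856)
E(V) = -2 (E(V) = 2 - 4 = -2)
T(K, f) = -3 + sqrt(K**2 + f**2)
691/T(-11, E(y)) = 691/(-3 + sqrt((-11)**2 + (-2)**2)) = 691/(-3 + sqrt(121 + 4)) = 691/(-3 + sqrt(125)) = 691/(-3 + 5*sqrt(5))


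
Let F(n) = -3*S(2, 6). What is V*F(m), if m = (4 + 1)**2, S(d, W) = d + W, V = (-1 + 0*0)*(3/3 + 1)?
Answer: 48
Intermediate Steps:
V = -2 (V = (-1 + 0)*(3*(1/3) + 1) = -(1 + 1) = -1*2 = -2)
S(d, W) = W + d
m = 25 (m = 5**2 = 25)
F(n) = -24 (F(n) = -3*(6 + 2) = -3*8 = -24)
V*F(m) = -2*(-24) = 48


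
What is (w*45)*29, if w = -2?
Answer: -2610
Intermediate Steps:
(w*45)*29 = -2*45*29 = -90*29 = -2610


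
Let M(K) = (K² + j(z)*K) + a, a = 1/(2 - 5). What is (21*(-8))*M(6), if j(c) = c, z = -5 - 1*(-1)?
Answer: -1960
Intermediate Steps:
z = -4 (z = -5 + 1 = -4)
a = -⅓ (a = 1/(-3) = -⅓ ≈ -0.33333)
M(K) = -⅓ + K² - 4*K (M(K) = (K² - 4*K) - ⅓ = -⅓ + K² - 4*K)
(21*(-8))*M(6) = (21*(-8))*(-⅓ + 6² - 4*6) = -168*(-⅓ + 36 - 24) = -168*35/3 = -1960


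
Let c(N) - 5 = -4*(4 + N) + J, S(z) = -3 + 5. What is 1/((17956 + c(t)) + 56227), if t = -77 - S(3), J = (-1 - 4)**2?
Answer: 1/74513 ≈ 1.3420e-5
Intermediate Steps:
S(z) = 2
J = 25 (J = (-5)**2 = 25)
t = -79 (t = -77 - 1*2 = -77 - 2 = -79)
c(N) = 14 - 4*N (c(N) = 5 + (-4*(4 + N) + 25) = 5 + ((-16 - 4*N) + 25) = 5 + (9 - 4*N) = 14 - 4*N)
1/((17956 + c(t)) + 56227) = 1/((17956 + (14 - 4*(-79))) + 56227) = 1/((17956 + (14 + 316)) + 56227) = 1/((17956 + 330) + 56227) = 1/(18286 + 56227) = 1/74513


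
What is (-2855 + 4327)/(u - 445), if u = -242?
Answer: -1472/687 ≈ -2.1427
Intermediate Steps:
(-2855 + 4327)/(u - 445) = (-2855 + 4327)/(-242 - 445) = 1472/(-687) = 1472*(-1/687) = -1472/687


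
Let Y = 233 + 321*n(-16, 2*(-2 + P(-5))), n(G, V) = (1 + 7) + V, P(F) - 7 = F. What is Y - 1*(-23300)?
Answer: 26101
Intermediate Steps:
P(F) = 7 + F
n(G, V) = 8 + V
Y = 2801 (Y = 233 + 321*(8 + 2*(-2 + (7 - 5))) = 233 + 321*(8 + 2*(-2 + 2)) = 233 + 321*(8 + 2*0) = 233 + 321*(8 + 0) = 233 + 321*8 = 233 + 2568 = 2801)
Y - 1*(-23300) = 2801 - 1*(-23300) = 2801 + 23300 = 26101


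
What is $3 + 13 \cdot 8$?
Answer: $107$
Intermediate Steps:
$3 + 13 \cdot 8 = 3 + 104 = 107$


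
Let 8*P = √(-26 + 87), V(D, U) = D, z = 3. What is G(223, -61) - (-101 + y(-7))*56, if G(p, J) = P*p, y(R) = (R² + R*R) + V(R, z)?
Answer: 560 + 223*√61/8 ≈ 777.71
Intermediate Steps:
P = √61/8 (P = √(-26 + 87)/8 = √61/8 ≈ 0.97628)
y(R) = R + 2*R² (y(R) = (R² + R*R) + R = (R² + R²) + R = 2*R² + R = R + 2*R²)
G(p, J) = p*√61/8 (G(p, J) = (√61/8)*p = p*√61/8)
G(223, -61) - (-101 + y(-7))*56 = (⅛)*223*√61 - (-101 - 7*(1 + 2*(-7)))*56 = 223*√61/8 - (-101 - 7*(1 - 14))*56 = 223*√61/8 - (-101 - 7*(-13))*56 = 223*√61/8 - (-101 + 91)*56 = 223*√61/8 - (-10)*56 = 223*√61/8 - 1*(-560) = 223*√61/8 + 560 = 560 + 223*√61/8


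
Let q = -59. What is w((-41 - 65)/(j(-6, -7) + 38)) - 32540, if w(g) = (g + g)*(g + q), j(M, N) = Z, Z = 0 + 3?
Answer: -54164440/1681 ≈ -32222.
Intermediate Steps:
Z = 3
j(M, N) = 3
w(g) = 2*g*(-59 + g) (w(g) = (g + g)*(g - 59) = (2*g)*(-59 + g) = 2*g*(-59 + g))
w((-41 - 65)/(j(-6, -7) + 38)) - 32540 = 2*((-41 - 65)/(3 + 38))*(-59 + (-41 - 65)/(3 + 38)) - 32540 = 2*(-106/41)*(-59 - 106/41) - 32540 = 2*(-106/41)*(-2525/41) - 32540 = 535300/1681 - 32540 = -54164440/1681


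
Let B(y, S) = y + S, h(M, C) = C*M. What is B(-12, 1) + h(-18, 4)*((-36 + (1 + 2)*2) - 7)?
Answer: 2653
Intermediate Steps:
B(y, S) = S + y
B(-12, 1) + h(-18, 4)*((-36 + (1 + 2)*2) - 7) = (1 - 12) + (4*(-18))*((-36 + (1 + 2)*2) - 7) = -11 - 72*((-36 + 3*2) - 7) = -11 - 72*((-36 + 6) - 7) = -11 - 72*(-30 - 7) = -11 - 72*(-37) = -11 + 2664 = 2653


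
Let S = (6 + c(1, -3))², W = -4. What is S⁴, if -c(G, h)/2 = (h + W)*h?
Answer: 2821109907456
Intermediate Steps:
c(G, h) = -2*h*(-4 + h) (c(G, h) = -2*(h - 4)*h = -2*(-4 + h)*h = -2*h*(-4 + h))
S = 1296 (S = (6 + 2*(-3)*(4 - 1*(-3)))² = (6 + 2*(-3)*(4 + 3))² = (6 + 2*(-3)*7)² = (6 - 42)² = (-36)² = 1296)
S⁴ = 1296⁴ = 2821109907456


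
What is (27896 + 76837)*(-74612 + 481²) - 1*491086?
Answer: 16416301931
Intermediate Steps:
(27896 + 76837)*(-74612 + 481²) - 1*491086 = 104733*(-74612 + 231361) - 491086 = 104733*156749 - 491086 = 16416793017 - 491086 = 16416301931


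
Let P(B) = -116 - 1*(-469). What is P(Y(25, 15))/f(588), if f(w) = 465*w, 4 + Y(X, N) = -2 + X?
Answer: 353/273420 ≈ 0.0012911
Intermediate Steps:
Y(X, N) = -6 + X (Y(X, N) = -4 + (-2 + X) = -6 + X)
P(B) = 353 (P(B) = -116 + 469 = 353)
P(Y(25, 15))/f(588) = 353/((465*588)) = 353/273420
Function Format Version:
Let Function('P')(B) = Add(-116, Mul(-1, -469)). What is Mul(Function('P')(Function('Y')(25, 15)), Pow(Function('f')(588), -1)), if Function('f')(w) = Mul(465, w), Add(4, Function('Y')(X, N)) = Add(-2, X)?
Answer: Rational(353, 273420) ≈ 0.0012911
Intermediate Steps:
Function('Y')(X, N) = Add(-6, X) (Function('Y')(X, N) = Add(-4, Add(-2, X)) = Add(-6, X))
Function('P')(B) = 353 (Function('P')(B) = Add(-116, 469) = 353)
Mul(Function('P')(Function('Y')(25, 15)), Pow(Function('f')(588), -1)) = Mul(353, Pow(Mul(465, 588), -1)) = Mul(353, Pow(273420, -1)) = Mul(353, Rational(1, 273420)) = Rational(353, 273420)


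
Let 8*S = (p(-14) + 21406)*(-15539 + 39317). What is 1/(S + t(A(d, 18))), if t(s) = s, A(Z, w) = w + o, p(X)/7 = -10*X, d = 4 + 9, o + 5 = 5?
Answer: 2/133073613 ≈ 1.5029e-8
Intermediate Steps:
o = 0 (o = -5 + 5 = 0)
d = 13
p(X) = -70*X (p(X) = 7*(-10*X) = -70*X)
A(Z, w) = w (A(Z, w) = w + 0 = w)
S = 133073577/2 (S = ((-70*(-14) + 21406)*(-15539 + 39317))/8 = ((980 + 21406)*23778)/8 = (22386*23778)/8 = (⅛)*532294308 = 133073577/2 ≈ 6.6537e+7)
1/(S + t(A(d, 18))) = 1/(133073577/2 + 18) = 1/(133073613/2) = 2/133073613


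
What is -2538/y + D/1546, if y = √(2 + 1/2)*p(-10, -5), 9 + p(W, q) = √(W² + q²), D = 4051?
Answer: 4051/1546 - 11421*√10/110 - 6345*√2/22 ≈ -733.58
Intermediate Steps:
p(W, q) = -9 + √(W² + q²)
y = √10*(-9 + 5*√5)/2 (y = √(2 + 1/2)*(-9 + √((-10)² + (-5)²)) = √(2 + ½)*(-9 + √(100 + 25)) = √(5/2)*(-9 + √125) = (√10/2)*(-9 + 5*√5) = √10*(-9 + 5*√5)/2 ≈ 3.4474)
-2538/y + D/1546 = -2538*√10/(5*(-9 + 5*√5)) + 4051/1546 = 4051/1546 - 2538*√10/(5*(-9 + 5*√5))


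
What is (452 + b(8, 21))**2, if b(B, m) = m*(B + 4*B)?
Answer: 1669264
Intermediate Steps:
b(B, m) = 5*B*m (b(B, m) = m*(5*B) = 5*B*m)
(452 + b(8, 21))**2 = (452 + 5*8*21)**2 = (452 + 840)**2 = 1292**2 = 1669264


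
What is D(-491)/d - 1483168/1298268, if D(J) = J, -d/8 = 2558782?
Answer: -7590047800355/6643969579152 ≈ -1.1424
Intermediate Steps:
d = -20470256 (d = -8*2558782 = -20470256)
D(-491)/d - 1483168/1298268 = -491/(-20470256) - 1483168/1298268 = -491*(-1/20470256) - 1483168*1/1298268 = 491/20470256 - 370792/324567 = -7590047800355/6643969579152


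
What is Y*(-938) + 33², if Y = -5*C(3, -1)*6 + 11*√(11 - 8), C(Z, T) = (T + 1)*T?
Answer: 1089 - 10318*√3 ≈ -16782.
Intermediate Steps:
C(Z, T) = T*(1 + T) (C(Z, T) = (1 + T)*T = T*(1 + T))
Y = 11*√3 (Y = -(-5)*(1 - 1)*6 + 11*√(11 - 8) = -(-5)*0*6 + 11*√3 = -5*0*6 + 11*√3 = 0*6 + 11*√3 = 0 + 11*√3 = 11*√3 ≈ 19.053)
Y*(-938) + 33² = (11*√3)*(-938) + 33² = -10318*√3 + 1089 = 1089 - 10318*√3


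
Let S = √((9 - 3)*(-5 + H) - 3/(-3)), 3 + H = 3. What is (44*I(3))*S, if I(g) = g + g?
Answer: 264*I*√29 ≈ 1421.7*I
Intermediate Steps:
H = 0 (H = -3 + 3 = 0)
S = I*√29 (S = √((9 - 3)*(-5 + 0) - 3/(-3)) = √(6*(-5) - 3*(-⅓)) = √(-30 + 1) = √(-29) = I*√29 ≈ 5.3852*I)
I(g) = 2*g
(44*I(3))*S = (44*(2*3))*(I*√29) = (44*6)*(I*√29) = 264*(I*√29) = 264*I*√29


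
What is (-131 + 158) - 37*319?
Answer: -11776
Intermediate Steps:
(-131 + 158) - 37*319 = 27 - 11803 = -11776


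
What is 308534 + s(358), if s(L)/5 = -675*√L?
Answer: 308534 - 3375*√358 ≈ 2.4468e+5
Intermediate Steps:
s(L) = -3375*√L (s(L) = 5*(-675*√L) = -3375*√L)
308534 + s(358) = 308534 - 3375*√358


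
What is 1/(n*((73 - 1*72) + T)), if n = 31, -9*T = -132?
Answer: 3/1457 ≈ 0.0020590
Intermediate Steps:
T = 44/3 (T = -1/9*(-132) = 44/3 ≈ 14.667)
1/(n*((73 - 1*72) + T)) = 1/(31*((73 - 1*72) + 44/3)) = 1/(31*((73 - 72) + 44/3)) = 1/(31*(1 + 44/3)) = 1/(31*(47/3)) = 1/(1457/3) = 3/1457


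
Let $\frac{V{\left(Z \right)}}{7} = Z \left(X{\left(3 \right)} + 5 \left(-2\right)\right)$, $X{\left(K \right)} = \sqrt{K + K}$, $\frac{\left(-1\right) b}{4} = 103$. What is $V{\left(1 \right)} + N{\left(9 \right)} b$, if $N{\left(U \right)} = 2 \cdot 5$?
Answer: $-4190 + 7 \sqrt{6} \approx -4172.9$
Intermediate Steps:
$b = -412$ ($b = \left(-4\right) 103 = -412$)
$X{\left(K \right)} = \sqrt{2} \sqrt{K}$ ($X{\left(K \right)} = \sqrt{2 K} = \sqrt{2} \sqrt{K}$)
$V{\left(Z \right)} = 7 Z \left(-10 + \sqrt{6}\right)$ ($V{\left(Z \right)} = 7 Z \left(\sqrt{2} \sqrt{3} + 5 \left(-2\right)\right) = 7 Z \left(\sqrt{6} - 10\right) = 7 Z \left(-10 + \sqrt{6}\right)$)
$N{\left(U \right)} = 10$
$V{\left(1 \right)} + N{\left(9 \right)} b = 7 \cdot 1 \left(-10 + \sqrt{6}\right) + 10 \left(-412\right) = \left(-70 + 7 \sqrt{6}\right) - 4120 = -4190 + 7 \sqrt{6}$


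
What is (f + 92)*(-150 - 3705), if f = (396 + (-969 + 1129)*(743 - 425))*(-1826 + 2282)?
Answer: -90137409540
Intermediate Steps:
f = 23381856 (f = (396 + 160*318)*456 = (396 + 50880)*456 = 51276*456 = 23381856)
(f + 92)*(-150 - 3705) = (23381856 + 92)*(-150 - 3705) = 23381948*(-3855) = -90137409540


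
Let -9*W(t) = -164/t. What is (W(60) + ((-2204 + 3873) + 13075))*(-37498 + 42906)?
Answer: 10764521248/135 ≈ 7.9737e+7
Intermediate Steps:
W(t) = 164/(9*t) (W(t) = -(-164)/(9*t) = 164/(9*t))
(W(60) + ((-2204 + 3873) + 13075))*(-37498 + 42906) = ((164/9)/60 + ((-2204 + 3873) + 13075))*(-37498 + 42906) = ((164/9)*(1/60) + (1669 + 13075))*5408 = (41/135 + 14744)*5408 = (1990481/135)*5408 = 10764521248/135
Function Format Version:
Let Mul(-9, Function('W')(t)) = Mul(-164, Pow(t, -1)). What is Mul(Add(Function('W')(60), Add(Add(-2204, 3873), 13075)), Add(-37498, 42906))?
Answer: Rational(10764521248, 135) ≈ 7.9737e+7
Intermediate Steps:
Function('W')(t) = Mul(Rational(164, 9), Pow(t, -1)) (Function('W')(t) = Mul(Rational(-1, 9), Mul(-164, Pow(t, -1))) = Mul(Rational(164, 9), Pow(t, -1)))
Mul(Add(Function('W')(60), Add(Add(-2204, 3873), 13075)), Add(-37498, 42906)) = Mul(Add(Mul(Rational(164, 9), Pow(60, -1)), Add(Add(-2204, 3873), 13075)), Add(-37498, 42906)) = Mul(Add(Mul(Rational(164, 9), Rational(1, 60)), Add(1669, 13075)), 5408) = Mul(Add(Rational(41, 135), 14744), 5408) = Mul(Rational(1990481, 135), 5408) = Rational(10764521248, 135)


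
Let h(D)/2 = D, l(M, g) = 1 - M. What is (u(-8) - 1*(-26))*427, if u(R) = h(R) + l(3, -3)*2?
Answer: 2562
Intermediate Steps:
h(D) = 2*D
u(R) = -4 + 2*R (u(R) = 2*R + (1 - 1*3)*2 = 2*R + (1 - 3)*2 = 2*R - 2*2 = 2*R - 4 = -4 + 2*R)
(u(-8) - 1*(-26))*427 = ((-4 + 2*(-8)) - 1*(-26))*427 = ((-4 - 16) + 26)*427 = (-20 + 26)*427 = 6*427 = 2562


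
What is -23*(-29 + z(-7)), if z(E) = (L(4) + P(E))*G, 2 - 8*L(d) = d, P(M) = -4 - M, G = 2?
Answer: 1081/2 ≈ 540.50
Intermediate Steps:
L(d) = 1/4 - d/8
z(E) = -17/2 - 2*E (z(E) = ((1/4 - 1/8*4) + (-4 - E))*2 = ((1/4 - 1/2) + (-4 - E))*2 = (-1/4 + (-4 - E))*2 = (-17/4 - E)*2 = -17/2 - 2*E)
-23*(-29 + z(-7)) = -23*(-29 + (-17/2 - 2*(-7))) = -23*(-29 + (-17/2 + 14)) = -23*(-29 + 11/2) = -23*(-47/2) = 1081/2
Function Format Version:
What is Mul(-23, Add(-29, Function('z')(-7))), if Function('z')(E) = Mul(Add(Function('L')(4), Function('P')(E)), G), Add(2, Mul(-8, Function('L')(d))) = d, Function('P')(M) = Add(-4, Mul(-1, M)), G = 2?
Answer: Rational(1081, 2) ≈ 540.50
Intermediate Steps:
Function('L')(d) = Add(Rational(1, 4), Mul(Rational(-1, 8), d))
Function('z')(E) = Add(Rational(-17, 2), Mul(-2, E)) (Function('z')(E) = Mul(Add(Add(Rational(1, 4), Mul(Rational(-1, 8), 4)), Add(-4, Mul(-1, E))), 2) = Mul(Add(Add(Rational(1, 4), Rational(-1, 2)), Add(-4, Mul(-1, E))), 2) = Mul(Add(Rational(-1, 4), Add(-4, Mul(-1, E))), 2) = Mul(Add(Rational(-17, 4), Mul(-1, E)), 2) = Add(Rational(-17, 2), Mul(-2, E)))
Mul(-23, Add(-29, Function('z')(-7))) = Mul(-23, Add(-29, Add(Rational(-17, 2), Mul(-2, -7)))) = Mul(-23, Add(-29, Add(Rational(-17, 2), 14))) = Mul(-23, Add(-29, Rational(11, 2))) = Mul(-23, Rational(-47, 2)) = Rational(1081, 2)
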